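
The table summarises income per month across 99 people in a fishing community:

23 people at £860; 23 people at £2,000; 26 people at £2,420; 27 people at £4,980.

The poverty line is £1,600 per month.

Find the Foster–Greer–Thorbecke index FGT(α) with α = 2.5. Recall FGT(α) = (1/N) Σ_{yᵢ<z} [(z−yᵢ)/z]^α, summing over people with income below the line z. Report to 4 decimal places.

Below z: 23×£860 (q = 23 of N = 99).
Relative gaps: (1600−860)/1600 = 0.4625 (×23).
Raised to α = 2.5: 0.14547 (×23).
Sum = 3.345855; FGT(2.5) = 3.345855 / 99 = 0.0338.

0.0338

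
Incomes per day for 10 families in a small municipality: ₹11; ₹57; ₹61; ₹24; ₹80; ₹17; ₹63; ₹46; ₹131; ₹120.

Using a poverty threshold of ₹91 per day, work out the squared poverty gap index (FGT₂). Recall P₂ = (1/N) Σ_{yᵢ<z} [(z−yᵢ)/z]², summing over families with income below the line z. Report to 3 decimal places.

Incomes under z: ₹11, ₹17, ₹24, ₹46, ₹57, ₹61, ₹63, ₹80 (q = 8 of N = 10).
Normalized shortfalls: (91−11)/91 = 0.8791; (91−17)/91 = 0.8132; (91−24)/91 = 0.7363; (91−46)/91 = 0.4945; (91−57)/91 = 0.3736; (91−61)/91 = 0.3297; (91−63)/91 = 0.3077; (91−80)/91 = 0.1209.
Squared: 0.7729; 0.6613; 0.5421; 0.2445; 0.1396; 0.1087; 0.0947; 0.0146.
Sum = 2.578312; P₂ = 2.578312 / 10 = 0.258.

0.258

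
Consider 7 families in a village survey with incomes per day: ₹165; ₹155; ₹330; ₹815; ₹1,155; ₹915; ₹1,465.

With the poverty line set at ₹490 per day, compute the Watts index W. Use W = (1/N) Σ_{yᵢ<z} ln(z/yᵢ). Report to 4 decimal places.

0.3764

Below z: ₹155, ₹165, ₹330 (q = 3 of N = 7).
Log gaps: ln(490/155) = 1.1510; ln(490/165) = 1.0885; ln(490/330) = 0.3953.
W = 2.634753 / 7 = 0.3764.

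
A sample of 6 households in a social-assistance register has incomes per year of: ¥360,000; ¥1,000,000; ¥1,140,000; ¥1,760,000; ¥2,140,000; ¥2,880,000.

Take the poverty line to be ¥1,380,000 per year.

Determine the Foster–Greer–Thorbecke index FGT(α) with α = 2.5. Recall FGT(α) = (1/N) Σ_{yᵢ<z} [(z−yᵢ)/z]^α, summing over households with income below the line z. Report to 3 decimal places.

Poor units: ¥360,000, ¥1,000,000, ¥1,140,000 (q = 3 of N = 6).
Gap ratios (z−y)/z: (1380000−360000)/1380000 = 0.7391; (1380000−1000000)/1380000 = 0.2754; (1380000−1140000)/1380000 = 0.1739.
Raised to α = 2.5: 0.46968; 0.03979; 0.01261.
Sum = 0.522083; FGT(2.5) = 0.522083 / 6 = 0.087.

0.087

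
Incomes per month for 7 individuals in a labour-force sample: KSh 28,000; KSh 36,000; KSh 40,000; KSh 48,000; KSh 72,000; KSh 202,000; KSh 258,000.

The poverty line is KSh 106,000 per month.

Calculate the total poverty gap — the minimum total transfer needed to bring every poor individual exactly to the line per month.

KSh 306,000

Poor units: KSh 28,000, KSh 36,000, KSh 40,000, KSh 48,000, KSh 72,000 (q = 5 of N = 7).
Individual gaps: 106000−28000 = 78000; 106000−36000 = 70000; 106000−40000 = 66000; 106000−48000 = 58000; 106000−72000 = 34000.
Aggregate gap = KSh 306,000.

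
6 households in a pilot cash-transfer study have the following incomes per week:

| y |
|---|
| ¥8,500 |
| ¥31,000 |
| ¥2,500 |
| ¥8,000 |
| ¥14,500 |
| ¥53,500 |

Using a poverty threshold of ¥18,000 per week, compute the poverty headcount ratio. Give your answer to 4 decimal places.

0.6667

4 of the 6 households have income below ¥18,000.
H = 4/6 = 0.6667.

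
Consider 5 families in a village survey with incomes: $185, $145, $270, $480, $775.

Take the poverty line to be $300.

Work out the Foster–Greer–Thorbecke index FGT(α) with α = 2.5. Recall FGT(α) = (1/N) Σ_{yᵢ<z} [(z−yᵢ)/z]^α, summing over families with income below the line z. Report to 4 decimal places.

Below z: $145, $185, $270 (q = 3 of N = 5).
Relative gaps: (300−145)/300 = 0.5167; (300−185)/300 = 0.3833; (300−270)/300 = 0.1000.
Raised to α = 2.5: 0.19188; 0.09098; 0.00316.
Sum = 0.286020; FGT(2.5) = 0.286020 / 5 = 0.0572.

0.0572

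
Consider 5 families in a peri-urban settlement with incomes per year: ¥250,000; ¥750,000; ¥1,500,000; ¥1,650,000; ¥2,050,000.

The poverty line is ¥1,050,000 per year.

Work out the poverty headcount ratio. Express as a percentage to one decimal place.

2 of the 5 families have income below ¥1,050,000.
H = 2/5 = 40.0%.

40.0%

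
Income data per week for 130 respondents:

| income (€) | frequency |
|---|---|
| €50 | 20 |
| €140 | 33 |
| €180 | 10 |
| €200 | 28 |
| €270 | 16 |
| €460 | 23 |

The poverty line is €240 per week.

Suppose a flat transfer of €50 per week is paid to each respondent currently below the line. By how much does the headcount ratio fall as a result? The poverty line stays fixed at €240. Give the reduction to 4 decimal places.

0.2154

Before: below the line — 20×€50, 33×€140, 10×€180, 28×€200; headcount ratio = 0.700000.
After the €50 transfer: below the line — 20×€100, 33×€190, 10×€230; headcount ratio = 0.484615.
Reduction = 0.700000 − 0.484615 = 0.2154.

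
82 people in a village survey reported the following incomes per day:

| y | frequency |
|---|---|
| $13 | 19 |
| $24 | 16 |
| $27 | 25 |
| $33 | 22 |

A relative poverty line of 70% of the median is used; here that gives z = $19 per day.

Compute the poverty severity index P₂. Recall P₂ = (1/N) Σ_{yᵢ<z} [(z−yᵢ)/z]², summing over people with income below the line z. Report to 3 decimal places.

Below the line: 19×$13 (q = 19 of N = 82).
Relative gaps: (19−13)/19 = 0.3158 (×19).
Squared: 0.0997 (×19).
Sum = 1.894737; P₂ = 1.894737 / 82 = 0.023.

0.023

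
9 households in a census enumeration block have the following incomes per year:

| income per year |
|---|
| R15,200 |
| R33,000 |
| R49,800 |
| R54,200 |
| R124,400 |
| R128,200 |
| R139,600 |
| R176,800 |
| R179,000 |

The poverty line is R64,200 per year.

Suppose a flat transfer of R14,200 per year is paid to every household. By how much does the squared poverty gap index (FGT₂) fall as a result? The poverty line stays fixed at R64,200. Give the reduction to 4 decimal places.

Before: below the line — R15,200, R33,000, R49,800, R54,200; squared poverty gap index (FGT₂) = 0.099254.
After the R14,200 transfer: below the line — R29,400, R47,200, R64,000; squared poverty gap index (FGT₂) = 0.040439.
Reduction = 0.099254 − 0.040439 = 0.0588.

0.0588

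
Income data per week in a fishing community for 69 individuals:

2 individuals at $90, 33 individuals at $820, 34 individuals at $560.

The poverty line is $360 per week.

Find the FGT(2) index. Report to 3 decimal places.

Below z: 2×$90 (q = 2 of N = 69).
Normalized shortfalls: (360−90)/360 = 0.7500 (×2).
Squared: 0.5625 (×2).
Sum = 1.125000; P₂ = 1.125000 / 69 = 0.016.

0.016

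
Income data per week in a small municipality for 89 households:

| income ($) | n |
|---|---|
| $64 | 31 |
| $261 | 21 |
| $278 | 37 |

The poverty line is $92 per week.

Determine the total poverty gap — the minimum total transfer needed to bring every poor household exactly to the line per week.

$868

Incomes under z: 31×$64 (q = 31 of N = 89).
Individual gaps: 31×(92−64) = 868.
Aggregate gap = $868.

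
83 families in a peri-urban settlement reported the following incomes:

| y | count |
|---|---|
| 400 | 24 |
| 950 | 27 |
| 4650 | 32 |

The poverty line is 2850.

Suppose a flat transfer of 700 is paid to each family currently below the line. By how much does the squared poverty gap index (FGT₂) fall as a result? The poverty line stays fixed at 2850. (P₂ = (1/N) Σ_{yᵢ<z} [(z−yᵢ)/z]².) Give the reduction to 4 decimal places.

Before: below the line — 24×400, 27×950; squared poverty gap index (FGT₂) = 0.358264.
After the 700 transfer: below the line — 24×1100, 27×1650; squared poverty gap index (FGT₂) = 0.166694.
Reduction = 0.358264 − 0.166694 = 0.1916.

0.1916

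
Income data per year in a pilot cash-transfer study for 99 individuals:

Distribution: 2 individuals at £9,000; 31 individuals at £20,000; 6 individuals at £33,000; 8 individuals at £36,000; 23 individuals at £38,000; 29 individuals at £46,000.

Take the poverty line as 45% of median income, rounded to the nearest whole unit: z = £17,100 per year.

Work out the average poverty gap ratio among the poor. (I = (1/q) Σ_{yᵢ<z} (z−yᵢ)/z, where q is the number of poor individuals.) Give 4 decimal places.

Poor units: 2×£9,000 (q = 2 of N = 99).
Shortfall ratios (z−y)/z: 0.4737 (×2); sum = 0.947368.
The income-gap ratio divides by q (the poor only): 0.947368 / 2 = 0.4737.

0.4737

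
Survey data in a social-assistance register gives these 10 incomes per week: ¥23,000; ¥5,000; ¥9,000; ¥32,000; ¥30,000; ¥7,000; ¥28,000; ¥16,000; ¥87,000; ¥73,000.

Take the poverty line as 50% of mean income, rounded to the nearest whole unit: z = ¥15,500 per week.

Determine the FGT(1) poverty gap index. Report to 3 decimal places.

0.165

Poor units: ¥5,000, ¥7,000, ¥9,000 (q = 3 of N = 10).
Shortfall ratios: (15500−5000)/15500 = 0.6774; (15500−7000)/15500 = 0.5484; (15500−9000)/15500 = 0.4194.
Σ = 1.645161. Dividing by the full population N = 10 gives P₁ = 0.165.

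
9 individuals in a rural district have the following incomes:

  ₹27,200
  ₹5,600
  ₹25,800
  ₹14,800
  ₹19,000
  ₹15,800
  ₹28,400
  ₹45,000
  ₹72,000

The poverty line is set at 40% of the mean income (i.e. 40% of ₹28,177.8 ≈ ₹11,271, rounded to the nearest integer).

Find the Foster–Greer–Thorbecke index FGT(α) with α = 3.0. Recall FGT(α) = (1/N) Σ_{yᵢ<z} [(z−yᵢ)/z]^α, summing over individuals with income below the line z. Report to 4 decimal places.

0.0142

Poor units: ₹5,600 (q = 1 of N = 9).
Relative gaps: (11271−5600)/11271 = 0.5031.
Raised to α = 3.0: 0.12738.
Sum = 0.127377; FGT(3.0) = 0.127377 / 9 = 0.0142.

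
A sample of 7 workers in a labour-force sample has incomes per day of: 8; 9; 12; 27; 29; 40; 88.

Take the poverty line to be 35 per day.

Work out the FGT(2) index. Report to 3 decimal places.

0.237

Below z: 8, 9, 12, 27, 29 (q = 5 of N = 7).
Gap ratios (z−y)/z: (35−8)/35 = 0.7714; (35−9)/35 = 0.7429; (35−12)/35 = 0.6571; (35−27)/35 = 0.2286; (35−29)/35 = 0.1714.
Squared: 0.5951; 0.5518; 0.4318; 0.0522; 0.0294.
Sum = 1.660408; P₂ = 1.660408 / 7 = 0.237.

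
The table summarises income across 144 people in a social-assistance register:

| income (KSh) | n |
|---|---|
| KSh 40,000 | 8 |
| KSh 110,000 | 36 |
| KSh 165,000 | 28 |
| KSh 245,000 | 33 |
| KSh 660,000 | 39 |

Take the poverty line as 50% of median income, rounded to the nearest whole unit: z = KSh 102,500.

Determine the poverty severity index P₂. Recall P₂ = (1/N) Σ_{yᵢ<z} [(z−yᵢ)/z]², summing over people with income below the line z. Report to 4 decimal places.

Incomes under z: 8×KSh 40,000 (q = 8 of N = 144).
Relative gaps: (102500−40000)/102500 = 0.6098 (×8).
Squared: 0.3718 (×8).
Sum = 2.974420; P₂ = 2.974420 / 144 = 0.0207.

0.0207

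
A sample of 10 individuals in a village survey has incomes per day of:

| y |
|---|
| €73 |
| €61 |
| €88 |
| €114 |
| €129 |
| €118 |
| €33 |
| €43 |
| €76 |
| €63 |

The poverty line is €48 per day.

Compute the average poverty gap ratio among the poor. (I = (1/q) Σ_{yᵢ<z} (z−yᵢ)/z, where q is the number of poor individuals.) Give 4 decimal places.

0.2083

Poor units: €33, €43 (q = 2 of N = 10).
Relative gaps: 0.3125, 0.1042; sum = 0.416667.
The income-gap ratio divides by q (the poor only): 0.416667 / 2 = 0.2083.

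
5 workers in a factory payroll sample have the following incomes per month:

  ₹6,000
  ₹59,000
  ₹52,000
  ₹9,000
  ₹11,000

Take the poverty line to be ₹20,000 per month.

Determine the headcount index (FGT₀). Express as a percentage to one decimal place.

3 of the 5 workers have income below ₹20,000.
H = 3/5 = 60.0%.

60.0%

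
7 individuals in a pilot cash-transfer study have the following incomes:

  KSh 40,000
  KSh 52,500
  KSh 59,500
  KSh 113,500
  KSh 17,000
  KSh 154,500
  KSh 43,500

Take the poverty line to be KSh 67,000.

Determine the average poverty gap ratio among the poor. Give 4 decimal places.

Below the line: KSh 17,000, KSh 40,000, KSh 43,500, KSh 52,500, KSh 59,500 (q = 5 of N = 7).
Shortfall ratios (z−y)/z: 0.7463, 0.4030, 0.3507, 0.2164, 0.1119; sum = 1.828358.
I averages over the q = 5 poor units only: 1.828358 / 5 = 0.3657.

0.3657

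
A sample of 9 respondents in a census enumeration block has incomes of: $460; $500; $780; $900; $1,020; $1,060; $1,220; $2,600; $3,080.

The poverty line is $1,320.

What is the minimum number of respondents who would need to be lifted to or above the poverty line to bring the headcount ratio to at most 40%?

4

7 of the 9 respondents are poor, so H = 7/9 = 0.778.
A headcount ratio of at most 40% allows at most ⌊0.40 × 9⌋ = 3 poor respondents.
So at least 7 − 3 = 4 must be lifted.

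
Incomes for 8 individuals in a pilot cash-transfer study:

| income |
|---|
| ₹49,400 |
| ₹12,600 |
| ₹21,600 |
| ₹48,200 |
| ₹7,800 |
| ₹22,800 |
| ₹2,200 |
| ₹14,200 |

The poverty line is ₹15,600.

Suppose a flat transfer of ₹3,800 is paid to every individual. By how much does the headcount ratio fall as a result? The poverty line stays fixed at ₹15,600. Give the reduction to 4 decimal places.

0.2500

Before: below the line — ₹2,200, ₹7,800, ₹12,600, ₹14,200; headcount ratio = 0.500000.
After the ₹3,800 transfer: below the line — ₹6,000, ₹11,600; headcount ratio = 0.250000.
Reduction = 0.500000 − 0.250000 = 0.2500.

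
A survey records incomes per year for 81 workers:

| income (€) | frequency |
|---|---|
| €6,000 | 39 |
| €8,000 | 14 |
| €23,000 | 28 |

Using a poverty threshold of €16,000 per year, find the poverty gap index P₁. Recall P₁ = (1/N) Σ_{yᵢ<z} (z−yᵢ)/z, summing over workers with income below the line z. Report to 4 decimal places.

0.3873

Incomes under z: 39×€6,000, 14×€8,000 (q = 53 of N = 81).
Normalized shortfalls: (16000−6000)/16000 = 0.6250 (×39); (16000−8000)/16000 = 0.5000 (×14).
Sum of shortfalls = 31.375000; P₁ averages over all N: 31.375000 / 81 = 0.3873.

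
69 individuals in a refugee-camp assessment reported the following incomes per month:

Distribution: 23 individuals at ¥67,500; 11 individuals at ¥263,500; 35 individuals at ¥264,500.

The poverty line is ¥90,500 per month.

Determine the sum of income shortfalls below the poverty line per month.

¥529,000

Incomes under z: 23×¥67,500 (q = 23 of N = 69).
Individual gaps: 23×(90500−67500) = 529000.
Aggregate gap = ¥529,000.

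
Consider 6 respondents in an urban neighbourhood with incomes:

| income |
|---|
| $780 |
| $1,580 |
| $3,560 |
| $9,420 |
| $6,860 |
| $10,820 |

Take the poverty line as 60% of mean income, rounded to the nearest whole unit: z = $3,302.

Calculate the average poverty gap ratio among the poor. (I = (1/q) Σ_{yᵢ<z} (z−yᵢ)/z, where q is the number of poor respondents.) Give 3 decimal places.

Below the line: $780, $1,580 (q = 2 of N = 6).
Shortfall ratios (z−y)/z: 0.7638, 0.5215; sum = 1.285282.
The income-gap ratio divides by q (the poor only): 1.285282 / 2 = 0.643.

0.643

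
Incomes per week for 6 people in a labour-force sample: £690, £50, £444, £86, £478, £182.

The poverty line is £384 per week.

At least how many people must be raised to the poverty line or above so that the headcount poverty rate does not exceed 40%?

Currently q = 3 of N = 6 are below the line (H = 0.500).
A headcount ratio of at most 40% allows at most ⌊0.40 × 6⌋ = 2 poor people.
So at least 3 − 2 = 1 must be lifted.

1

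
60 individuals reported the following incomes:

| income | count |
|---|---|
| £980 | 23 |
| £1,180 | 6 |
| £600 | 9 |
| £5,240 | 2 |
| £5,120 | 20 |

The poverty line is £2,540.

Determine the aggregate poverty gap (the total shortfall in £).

£61,500

Poor units: 9×£600, 23×£980, 6×£1,180 (q = 38 of N = 60).
Individual gaps: 9×(2540−600) = 17460; 23×(2540−980) = 35880; 6×(2540−1180) = 8160.
Aggregate gap = £61,500.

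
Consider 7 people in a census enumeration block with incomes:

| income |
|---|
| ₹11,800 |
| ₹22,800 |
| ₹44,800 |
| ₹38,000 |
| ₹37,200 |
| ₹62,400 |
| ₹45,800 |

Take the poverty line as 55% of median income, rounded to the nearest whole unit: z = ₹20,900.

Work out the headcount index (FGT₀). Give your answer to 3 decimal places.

0.143

1 of the 7 people have income below ₹20,900.
H = 1/7 = 0.143.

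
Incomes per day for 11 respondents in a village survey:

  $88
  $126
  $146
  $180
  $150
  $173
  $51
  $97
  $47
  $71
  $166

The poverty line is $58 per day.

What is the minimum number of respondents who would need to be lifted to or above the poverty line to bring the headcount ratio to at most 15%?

2 of the 11 respondents are poor, so H = 2/11 = 0.182.
A headcount ratio of at most 15% allows at most ⌊0.15 × 11⌋ = 1 poor respondents.
So at least 2 − 1 = 1 must be lifted.

1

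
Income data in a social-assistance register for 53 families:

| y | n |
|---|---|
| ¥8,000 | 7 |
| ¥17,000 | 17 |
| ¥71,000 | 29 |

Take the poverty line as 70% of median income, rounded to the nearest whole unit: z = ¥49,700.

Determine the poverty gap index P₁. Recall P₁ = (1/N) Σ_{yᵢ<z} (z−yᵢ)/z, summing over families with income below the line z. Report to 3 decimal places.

Incomes under z: 7×¥8,000, 17×¥17,000 (q = 24 of N = 53).
Gap ratios (z−y)/z: (49700−8000)/49700 = 0.8390 (×7); (49700−17000)/49700 = 0.6579 (×17).
Σ = 17.058350. Dividing by the full population N = 53 gives P₁ = 0.322.

0.322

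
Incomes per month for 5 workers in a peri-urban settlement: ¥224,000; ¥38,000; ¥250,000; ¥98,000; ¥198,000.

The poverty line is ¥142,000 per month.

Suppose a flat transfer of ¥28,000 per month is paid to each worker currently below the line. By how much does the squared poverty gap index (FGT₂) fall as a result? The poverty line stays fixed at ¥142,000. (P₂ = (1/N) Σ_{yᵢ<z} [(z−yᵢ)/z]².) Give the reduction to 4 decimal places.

0.0667

Before: below the line — ¥38,000, ¥98,000; squared poverty gap index (FGT₂) = 0.126483.
After the ¥28,000 transfer: below the line — ¥66,000, ¥126,000; squared poverty gap index (FGT₂) = 0.059829.
Reduction = 0.126483 − 0.059829 = 0.0667.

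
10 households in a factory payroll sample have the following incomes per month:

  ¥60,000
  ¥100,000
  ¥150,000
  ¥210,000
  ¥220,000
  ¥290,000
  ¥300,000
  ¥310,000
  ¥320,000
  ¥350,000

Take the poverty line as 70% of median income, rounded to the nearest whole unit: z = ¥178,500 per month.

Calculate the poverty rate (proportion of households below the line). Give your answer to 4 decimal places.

3 of the 10 households have income below ¥178,500.
H = 3/10 = 0.3000.

0.3000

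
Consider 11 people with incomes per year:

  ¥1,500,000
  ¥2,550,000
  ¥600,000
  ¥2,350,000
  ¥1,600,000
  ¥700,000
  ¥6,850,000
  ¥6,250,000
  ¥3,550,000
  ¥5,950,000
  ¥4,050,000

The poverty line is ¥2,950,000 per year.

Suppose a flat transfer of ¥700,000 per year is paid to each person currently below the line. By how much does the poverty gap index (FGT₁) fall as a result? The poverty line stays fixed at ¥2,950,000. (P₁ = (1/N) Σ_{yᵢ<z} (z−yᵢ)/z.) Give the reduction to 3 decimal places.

Before: below the line — ¥600,000, ¥700,000, ¥1,500,000, ¥1,600,000, ¥2,350,000, ¥2,550,000; poverty gap index (FGT₁) = 0.25886.
After the ¥700,000 transfer: below the line — ¥1,300,000, ¥1,400,000, ¥2,200,000, ¥2,300,000; poverty gap index (FGT₁) = 0.14176.
Reduction = 0.25886 − 0.14176 = 0.117.

0.117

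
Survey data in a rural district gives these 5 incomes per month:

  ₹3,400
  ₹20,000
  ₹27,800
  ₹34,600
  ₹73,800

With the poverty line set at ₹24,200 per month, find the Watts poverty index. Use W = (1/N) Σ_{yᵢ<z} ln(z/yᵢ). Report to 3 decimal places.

0.431

Below the line: ₹3,400, ₹20,000 (q = 2 of N = 5).
Log gaps: ln(24200/3400) = 1.9626; ln(24200/20000) = 0.1906.
W = 2.153198 / 5 = 0.431.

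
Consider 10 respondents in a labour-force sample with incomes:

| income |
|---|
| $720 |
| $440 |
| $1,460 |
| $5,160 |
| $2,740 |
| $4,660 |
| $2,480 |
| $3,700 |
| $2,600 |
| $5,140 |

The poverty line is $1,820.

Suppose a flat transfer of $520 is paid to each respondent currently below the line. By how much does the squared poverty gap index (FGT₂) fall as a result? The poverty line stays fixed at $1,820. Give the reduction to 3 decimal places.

Before: below the line — $440, $720, $1,460; squared poverty gap index (FGT₂) = 0.09794.
After the $520 transfer: below the line — $960, $1,240; squared poverty gap index (FGT₂) = 0.03248.
Reduction = 0.09794 − 0.03248 = 0.065.

0.065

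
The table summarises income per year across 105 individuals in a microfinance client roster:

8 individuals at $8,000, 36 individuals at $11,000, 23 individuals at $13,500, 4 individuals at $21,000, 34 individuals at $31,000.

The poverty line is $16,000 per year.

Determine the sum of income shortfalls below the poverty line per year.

Below the line: 8×$8,000, 36×$11,000, 23×$13,500 (q = 67 of N = 105).
Individual gaps: 8×(16000−8000) = 64000; 36×(16000−11000) = 180000; 23×(16000−13500) = 57500.
Aggregate gap = $301,500.

$301,500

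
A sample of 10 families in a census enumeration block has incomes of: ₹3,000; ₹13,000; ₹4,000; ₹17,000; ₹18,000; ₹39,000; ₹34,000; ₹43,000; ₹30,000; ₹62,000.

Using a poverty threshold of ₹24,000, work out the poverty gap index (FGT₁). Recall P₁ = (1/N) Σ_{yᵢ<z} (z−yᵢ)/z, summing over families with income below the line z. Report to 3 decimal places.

0.271

Below the line: ₹3,000, ₹4,000, ₹13,000, ₹17,000, ₹18,000 (q = 5 of N = 10).
Shortfall ratios: (24000−3000)/24000 = 0.8750; (24000−4000)/24000 = 0.8333; (24000−13000)/24000 = 0.4583; (24000−17000)/24000 = 0.2917; (24000−18000)/24000 = 0.2500.
Sum of shortfalls = 2.708333; P₁ averages over all N: 2.708333 / 10 = 0.271.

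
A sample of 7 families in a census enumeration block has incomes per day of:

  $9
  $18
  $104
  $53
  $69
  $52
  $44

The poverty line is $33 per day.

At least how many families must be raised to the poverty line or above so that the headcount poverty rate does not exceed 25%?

Currently q = 2 of N = 7 are below the line (H = 0.286).
A headcount ratio of at most 25% allows at most ⌊0.25 × 7⌋ = 1 poor families.
So at least 2 − 1 = 1 must be lifted.

1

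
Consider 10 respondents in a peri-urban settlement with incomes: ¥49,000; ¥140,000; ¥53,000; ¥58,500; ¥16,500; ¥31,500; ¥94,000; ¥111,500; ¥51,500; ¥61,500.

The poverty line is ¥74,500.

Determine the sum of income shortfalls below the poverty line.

¥200,000

Below z: ¥16,500, ¥31,500, ¥49,000, ¥51,500, ¥53,000, ¥58,500, ¥61,500 (q = 7 of N = 10).
Individual gaps: 74500−16500 = 58000; 74500−31500 = 43000; 74500−49000 = 25500; 74500−51500 = 23000; 74500−53000 = 21500; 74500−58500 = 16000; 74500−61500 = 13000.
Aggregate gap = ¥200,000.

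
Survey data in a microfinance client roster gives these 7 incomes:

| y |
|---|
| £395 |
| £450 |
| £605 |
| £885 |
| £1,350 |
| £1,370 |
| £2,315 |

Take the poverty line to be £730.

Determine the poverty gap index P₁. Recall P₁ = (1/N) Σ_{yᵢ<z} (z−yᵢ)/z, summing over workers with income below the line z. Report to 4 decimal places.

0.1448

Poor units: £395, £450, £605 (q = 3 of N = 7).
Shortfall ratios: (730−395)/730 = 0.4589; (730−450)/730 = 0.3836; (730−605)/730 = 0.1712.
Σ = 1.013699. Dividing by the full population N = 7 gives P₁ = 0.1448.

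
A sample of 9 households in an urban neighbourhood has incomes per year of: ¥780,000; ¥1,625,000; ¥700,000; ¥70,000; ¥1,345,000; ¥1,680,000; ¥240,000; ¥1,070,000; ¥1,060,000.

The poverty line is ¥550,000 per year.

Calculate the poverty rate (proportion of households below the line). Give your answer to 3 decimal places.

0.222

2 of the 9 households have income below ¥550,000.
H = 2/9 = 0.222.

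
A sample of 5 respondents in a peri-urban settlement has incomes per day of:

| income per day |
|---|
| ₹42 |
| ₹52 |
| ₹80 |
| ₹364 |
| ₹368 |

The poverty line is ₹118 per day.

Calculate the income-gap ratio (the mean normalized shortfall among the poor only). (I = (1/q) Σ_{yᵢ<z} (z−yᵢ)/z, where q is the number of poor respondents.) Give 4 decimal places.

Below z: ₹42, ₹52, ₹80 (q = 3 of N = 5).
Shortfall ratios (z−y)/z: 0.6441, 0.5593, 0.3220; sum = 1.525424.
The income-gap ratio divides by q (the poor only): 1.525424 / 3 = 0.5085.

0.5085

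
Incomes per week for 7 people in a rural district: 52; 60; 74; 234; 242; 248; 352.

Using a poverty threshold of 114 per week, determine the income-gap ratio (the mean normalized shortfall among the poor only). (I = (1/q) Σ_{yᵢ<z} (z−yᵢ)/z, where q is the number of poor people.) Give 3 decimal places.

0.456

Poor units: 52, 60, 74 (q = 3 of N = 7).
Shortfall ratios (z−y)/z: 0.5439, 0.4737, 0.3509; sum = 1.368421.
I averages over the q = 3 poor units only: 1.368421 / 3 = 0.456.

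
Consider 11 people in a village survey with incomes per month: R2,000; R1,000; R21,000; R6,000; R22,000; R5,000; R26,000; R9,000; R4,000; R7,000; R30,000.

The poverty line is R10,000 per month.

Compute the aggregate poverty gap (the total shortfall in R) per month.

R36,000

Incomes under z: R1,000, R2,000, R4,000, R5,000, R6,000, R7,000, R9,000 (q = 7 of N = 11).
Individual gaps: 10000−1000 = 9000; 10000−2000 = 8000; 10000−4000 = 6000; 10000−5000 = 5000; 10000−6000 = 4000; 10000−7000 = 3000; 10000−9000 = 1000.
Aggregate gap = R36,000.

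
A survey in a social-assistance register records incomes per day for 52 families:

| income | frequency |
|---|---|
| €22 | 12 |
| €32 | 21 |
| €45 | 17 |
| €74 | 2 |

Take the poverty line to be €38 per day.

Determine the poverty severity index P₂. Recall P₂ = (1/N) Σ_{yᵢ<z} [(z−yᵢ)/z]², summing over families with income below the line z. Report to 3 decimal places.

Poor units: 12×€22, 21×€32 (q = 33 of N = 52).
Gap ratios (z−y)/z: (38−22)/38 = 0.4211 (×12); (38−32)/38 = 0.1579 (×21).
Squared: 0.1773 (×12); 0.0249 (×21).
Sum = 2.650970; P₂ = 2.650970 / 52 = 0.051.

0.051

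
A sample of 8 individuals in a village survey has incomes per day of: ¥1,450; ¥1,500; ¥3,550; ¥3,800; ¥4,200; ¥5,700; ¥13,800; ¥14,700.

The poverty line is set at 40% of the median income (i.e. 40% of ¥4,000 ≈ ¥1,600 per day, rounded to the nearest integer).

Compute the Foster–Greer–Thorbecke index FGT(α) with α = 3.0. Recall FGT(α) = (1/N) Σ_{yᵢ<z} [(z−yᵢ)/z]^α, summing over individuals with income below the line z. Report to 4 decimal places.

0.0001

Poor units: ¥1,450, ¥1,500 (q = 2 of N = 8).
Shortfall ratios: (1600−1450)/1600 = 0.0938; (1600−1500)/1600 = 0.0625.
Raised to α = 3.0: 0.00082; 0.00024.
Sum = 0.001068; FGT(3.0) = 0.001068 / 8 = 0.0001.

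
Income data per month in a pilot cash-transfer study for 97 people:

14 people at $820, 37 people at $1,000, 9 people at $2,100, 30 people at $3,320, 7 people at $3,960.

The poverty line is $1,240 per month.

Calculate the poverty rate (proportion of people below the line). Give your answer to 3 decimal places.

0.526

51 of the 97 people have income below $1,240.
H = 51/97 = 0.526.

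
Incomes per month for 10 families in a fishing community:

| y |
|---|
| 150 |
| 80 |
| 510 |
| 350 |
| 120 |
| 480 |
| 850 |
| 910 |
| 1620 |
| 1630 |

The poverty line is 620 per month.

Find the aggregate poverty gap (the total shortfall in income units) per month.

2030

Below z: 80, 120, 150, 350, 480, 510 (q = 6 of N = 10).
Individual gaps: 620−80 = 540; 620−120 = 500; 620−150 = 470; 620−350 = 270; 620−480 = 140; 620−510 = 110.
Aggregate gap = 2030.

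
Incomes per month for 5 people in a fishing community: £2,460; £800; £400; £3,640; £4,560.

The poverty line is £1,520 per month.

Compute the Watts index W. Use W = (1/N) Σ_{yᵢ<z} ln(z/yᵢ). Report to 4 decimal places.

Poor units: £400, £800 (q = 2 of N = 5).
Log shortfalls: ln(1520/400) = 1.3350; ln(1520/800) = 0.6419.
W = 1.976855 / 5 = 0.3954.

0.3954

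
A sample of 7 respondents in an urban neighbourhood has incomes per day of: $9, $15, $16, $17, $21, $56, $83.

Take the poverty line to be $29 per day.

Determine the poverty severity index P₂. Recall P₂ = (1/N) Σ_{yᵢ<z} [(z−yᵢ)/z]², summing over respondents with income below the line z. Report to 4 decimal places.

Below z: $9, $15, $16, $17, $21 (q = 5 of N = 7).
Shortfall ratios: (29−9)/29 = 0.6897; (29−15)/29 = 0.4828; (29−16)/29 = 0.4483; (29−17)/29 = 0.4138; (29−21)/29 = 0.2759.
Squared: 0.4756; 0.2331; 0.2010; 0.1712; 0.0761.
Sum = 1.156956; P₂ = 1.156956 / 7 = 0.1653.

0.1653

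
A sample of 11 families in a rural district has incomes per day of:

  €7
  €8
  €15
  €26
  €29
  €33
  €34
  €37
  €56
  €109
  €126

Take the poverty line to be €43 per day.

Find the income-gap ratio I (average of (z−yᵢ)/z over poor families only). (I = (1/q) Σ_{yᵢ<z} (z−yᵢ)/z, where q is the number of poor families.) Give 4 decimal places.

0.4506

Poor units: €7, €8, €15, €26, €29, €33, €34, €37 (q = 8 of N = 11).
Relative gaps: 0.8372, 0.8140, 0.6512, 0.3953, 0.3256, 0.2326, 0.2093, 0.1395; sum = 3.604651.
I averages over the q = 8 poor units only: 3.604651 / 8 = 0.4506.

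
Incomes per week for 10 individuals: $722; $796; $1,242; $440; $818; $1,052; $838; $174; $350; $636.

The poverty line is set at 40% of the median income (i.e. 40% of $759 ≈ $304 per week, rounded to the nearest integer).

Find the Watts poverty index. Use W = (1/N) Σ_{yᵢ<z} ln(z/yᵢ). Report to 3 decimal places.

0.056

Below z: $174 (q = 1 of N = 10).
ln(z/y) terms: ln(304/174) = 0.5580.
W = 0.557972 / 10 = 0.056.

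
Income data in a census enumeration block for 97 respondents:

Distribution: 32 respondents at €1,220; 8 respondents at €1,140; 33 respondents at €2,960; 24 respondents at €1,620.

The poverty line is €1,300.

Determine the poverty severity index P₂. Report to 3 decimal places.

0.002

Below the line: 8×€1,140, 32×€1,220 (q = 40 of N = 97).
Normalized shortfalls: (1300−1140)/1300 = 0.1231 (×8); (1300−1220)/1300 = 0.0615 (×32).
Squared: 0.0151 (×8); 0.0038 (×32).
Sum = 0.242367; P₂ = 0.242367 / 97 = 0.002.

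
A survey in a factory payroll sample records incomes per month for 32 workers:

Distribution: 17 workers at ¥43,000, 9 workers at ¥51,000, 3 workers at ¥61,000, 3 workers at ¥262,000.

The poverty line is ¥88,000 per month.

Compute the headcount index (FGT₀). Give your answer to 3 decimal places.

29 of the 32 workers have income below ¥88,000.
H = 29/32 = 0.906.

0.906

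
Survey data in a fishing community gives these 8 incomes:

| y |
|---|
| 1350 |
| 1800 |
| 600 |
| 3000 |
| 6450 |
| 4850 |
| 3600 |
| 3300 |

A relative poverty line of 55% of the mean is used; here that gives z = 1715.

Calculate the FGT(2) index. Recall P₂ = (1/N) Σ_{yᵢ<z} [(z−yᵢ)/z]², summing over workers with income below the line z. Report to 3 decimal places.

Poor units: 600, 1350 (q = 2 of N = 8).
Gap ratios (z−y)/z: (1715−600)/1715 = 0.6501; (1715−1350)/1715 = 0.2128.
Squared: 0.4227; 0.0453.
Sum = 0.467985; P₂ = 0.467985 / 8 = 0.058.

0.058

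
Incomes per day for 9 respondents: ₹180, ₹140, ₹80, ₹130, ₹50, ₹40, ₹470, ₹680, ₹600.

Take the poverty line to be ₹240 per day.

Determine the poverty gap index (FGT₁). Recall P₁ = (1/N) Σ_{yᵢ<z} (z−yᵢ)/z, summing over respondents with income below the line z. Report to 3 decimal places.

Incomes under z: ₹40, ₹50, ₹80, ₹130, ₹140, ₹180 (q = 6 of N = 9).
Shortfall ratios: (240−40)/240 = 0.8333; (240−50)/240 = 0.7917; (240−80)/240 = 0.6667; (240−130)/240 = 0.4583; (240−140)/240 = 0.4167; (240−180)/240 = 0.2500.
Sum of shortfalls = 3.416667; P₁ averages over all N: 3.416667 / 9 = 0.380.

0.380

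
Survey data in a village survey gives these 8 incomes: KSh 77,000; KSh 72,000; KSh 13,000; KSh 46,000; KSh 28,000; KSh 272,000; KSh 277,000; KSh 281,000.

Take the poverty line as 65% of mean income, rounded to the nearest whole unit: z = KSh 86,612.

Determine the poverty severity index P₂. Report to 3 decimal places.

Below z: KSh 13,000, KSh 28,000, KSh 46,000, KSh 72,000, KSh 77,000 (q = 5 of N = 8).
Normalized shortfalls: (86612−13000)/86612 = 0.8499; (86612−28000)/86612 = 0.6767; (86612−46000)/86612 = 0.4689; (86612−72000)/86612 = 0.1687; (86612−77000)/86612 = 0.1110.
Squared: 0.7223; 0.4579; 0.2199; 0.0285; 0.0123.
Sum = 1.440929; P₂ = 1.440929 / 8 = 0.180.

0.180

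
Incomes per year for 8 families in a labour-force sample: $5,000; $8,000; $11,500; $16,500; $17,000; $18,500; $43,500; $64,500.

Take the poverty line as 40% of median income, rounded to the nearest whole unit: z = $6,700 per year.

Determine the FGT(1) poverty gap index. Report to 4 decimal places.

Poor units: $5,000 (q = 1 of N = 8).
Normalized shortfalls: (6700−5000)/6700 = 0.2537.
Sum of shortfalls = 0.253731; P₁ averages over all N: 0.253731 / 8 = 0.0317.

0.0317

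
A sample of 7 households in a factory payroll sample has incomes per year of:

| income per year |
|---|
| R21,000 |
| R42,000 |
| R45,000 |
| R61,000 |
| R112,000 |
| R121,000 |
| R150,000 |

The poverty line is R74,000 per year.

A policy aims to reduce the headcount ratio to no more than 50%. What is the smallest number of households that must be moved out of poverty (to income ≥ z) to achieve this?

1

Currently q = 4 of N = 7 are below the line (H = 0.571).
A headcount ratio of at most 50% allows at most ⌊0.50 × 7⌋ = 3 poor households.
So at least 4 − 3 = 1 must be lifted.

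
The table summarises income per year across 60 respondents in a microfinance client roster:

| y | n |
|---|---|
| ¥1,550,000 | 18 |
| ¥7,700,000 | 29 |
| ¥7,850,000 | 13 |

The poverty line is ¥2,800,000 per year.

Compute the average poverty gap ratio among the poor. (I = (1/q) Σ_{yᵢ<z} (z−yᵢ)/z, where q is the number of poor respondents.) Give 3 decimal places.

0.446

Below z: 18×¥1,550,000 (q = 18 of N = 60).
Relative gaps: 0.4464 (×18); sum = 8.035714.
I averages over the q = 18 poor units only: 8.035714 / 18 = 0.446.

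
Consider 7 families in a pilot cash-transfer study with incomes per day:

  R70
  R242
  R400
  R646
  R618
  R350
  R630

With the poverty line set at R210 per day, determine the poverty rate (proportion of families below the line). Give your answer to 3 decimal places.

1 of the 7 families have income below R210.
H = 1/7 = 0.143.

0.143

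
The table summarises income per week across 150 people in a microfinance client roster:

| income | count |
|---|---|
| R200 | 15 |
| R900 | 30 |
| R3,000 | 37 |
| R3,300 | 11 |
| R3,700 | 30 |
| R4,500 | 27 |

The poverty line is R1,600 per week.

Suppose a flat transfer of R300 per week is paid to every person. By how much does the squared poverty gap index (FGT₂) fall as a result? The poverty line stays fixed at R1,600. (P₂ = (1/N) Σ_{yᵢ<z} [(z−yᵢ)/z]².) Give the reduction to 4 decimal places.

Before: below the line — 15×R200, 30×R900; squared poverty gap index (FGT₂) = 0.114844.
After the R300 transfer: below the line — 15×R500, 30×R1,200; squared poverty gap index (FGT₂) = 0.059766.
Reduction = 0.114844 − 0.059766 = 0.0551.

0.0551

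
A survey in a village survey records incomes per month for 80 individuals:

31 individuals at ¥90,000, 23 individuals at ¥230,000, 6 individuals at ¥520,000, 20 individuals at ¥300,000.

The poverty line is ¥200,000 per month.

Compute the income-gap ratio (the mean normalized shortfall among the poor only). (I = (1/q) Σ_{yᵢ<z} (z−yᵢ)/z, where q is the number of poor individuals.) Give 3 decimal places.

0.550

Poor units: 31×¥90,000 (q = 31 of N = 80).
Relative gaps: 0.5500 (×31); sum = 17.050000.
The income-gap ratio divides by q (the poor only): 17.050000 / 31 = 0.550.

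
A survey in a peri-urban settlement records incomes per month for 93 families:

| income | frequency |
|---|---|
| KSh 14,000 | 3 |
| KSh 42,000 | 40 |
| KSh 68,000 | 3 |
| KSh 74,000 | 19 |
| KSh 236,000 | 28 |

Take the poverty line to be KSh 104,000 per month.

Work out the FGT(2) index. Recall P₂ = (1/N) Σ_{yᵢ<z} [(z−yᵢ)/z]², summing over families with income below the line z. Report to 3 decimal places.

0.198

Below z: 3×KSh 14,000, 40×KSh 42,000, 3×KSh 68,000, 19×KSh 74,000 (q = 65 of N = 93).
Shortfall ratios: (104000−14000)/104000 = 0.8654 (×3); (104000−42000)/104000 = 0.5962 (×40); (104000−68000)/104000 = 0.3462 (×3); (104000−74000)/104000 = 0.2885 (×19).
Squared: 0.7489 (×3); 0.3554 (×40); 0.1198 (×3); 0.0832 (×19).
Sum = 18.403107; P₂ = 18.403107 / 93 = 0.198.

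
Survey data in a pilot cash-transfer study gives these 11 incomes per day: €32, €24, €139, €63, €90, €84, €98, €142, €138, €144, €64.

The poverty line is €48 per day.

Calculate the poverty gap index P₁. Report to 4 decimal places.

Incomes under z: €24, €32 (q = 2 of N = 11).
Relative gaps: (48−24)/48 = 0.5000; (48−32)/48 = 0.3333.
Σ = 0.833333. Dividing by the full population N = 11 gives P₁ = 0.0758.

0.0758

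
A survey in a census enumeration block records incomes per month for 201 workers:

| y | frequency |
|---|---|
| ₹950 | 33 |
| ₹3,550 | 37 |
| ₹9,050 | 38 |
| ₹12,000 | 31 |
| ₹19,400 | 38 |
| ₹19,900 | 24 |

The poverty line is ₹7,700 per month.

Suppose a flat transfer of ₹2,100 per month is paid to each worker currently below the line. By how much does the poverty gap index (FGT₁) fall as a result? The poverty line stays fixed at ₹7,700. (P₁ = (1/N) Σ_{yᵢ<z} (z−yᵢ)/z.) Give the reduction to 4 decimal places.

Before: below the line — 33×₹950, 37×₹3,550; poverty gap index (FGT₁) = 0.243135.
After the ₹2,100 transfer: below the line — 33×₹3,050, 37×₹5,650; poverty gap index (FGT₁) = 0.148155.
Reduction = 0.243135 − 0.148155 = 0.0950.

0.0950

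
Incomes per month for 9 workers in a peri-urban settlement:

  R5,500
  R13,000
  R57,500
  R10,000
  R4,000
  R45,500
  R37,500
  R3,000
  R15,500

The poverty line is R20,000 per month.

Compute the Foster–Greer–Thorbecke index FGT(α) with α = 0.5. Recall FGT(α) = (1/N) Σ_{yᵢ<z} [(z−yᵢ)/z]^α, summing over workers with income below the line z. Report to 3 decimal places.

Poor units: R3,000, R4,000, R5,500, R10,000, R13,000, R15,500 (q = 6 of N = 9).
Shortfall ratios: (20000−3000)/20000 = 0.8500; (20000−4000)/20000 = 0.8000; (20000−5500)/20000 = 0.7250; (20000−10000)/20000 = 0.5000; (20000−13000)/20000 = 0.3500; (20000−15500)/20000 = 0.2250.
Raised to α = 0.5: 0.92195; 0.89443; 0.85147; 0.70711; 0.59161; 0.47434.
Sum = 4.440907; FGT(0.5) = 4.440907 / 9 = 0.493.

0.493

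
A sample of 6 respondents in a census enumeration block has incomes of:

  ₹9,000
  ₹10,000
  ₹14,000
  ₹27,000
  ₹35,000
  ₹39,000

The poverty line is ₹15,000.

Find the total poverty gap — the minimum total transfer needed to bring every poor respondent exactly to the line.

Below z: ₹9,000, ₹10,000, ₹14,000 (q = 3 of N = 6).
Individual gaps: 15000−9000 = 6000; 15000−10000 = 5000; 15000−14000 = 1000.
Aggregate gap = ₹12,000.

₹12,000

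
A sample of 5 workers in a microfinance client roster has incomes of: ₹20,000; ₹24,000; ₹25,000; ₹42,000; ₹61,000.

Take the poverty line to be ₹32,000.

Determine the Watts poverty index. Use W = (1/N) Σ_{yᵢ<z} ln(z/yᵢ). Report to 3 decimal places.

0.201

Below z: ₹20,000, ₹24,000, ₹25,000 (q = 3 of N = 5).
Log gaps: ln(32000/20000) = 0.4700; ln(32000/24000) = 0.2877; ln(32000/25000) = 0.2469.
W = 1.004546 / 5 = 0.201.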